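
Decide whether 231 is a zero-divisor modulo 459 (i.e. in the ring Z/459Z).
gcd(231, 459) = 3 > 1, so 231 is not a unit in Z/459Z. In Z/nZ every nonzero non-unit is a zero-divisor: explicitly, take b = 459/gcd = 153 ≠ 0 (mod 459); then 231·153 = 35343 = 77·459, i.e. 231·153 ≡ 0 (mod 459). So 231 is a zero-divisor.

Final answer: YES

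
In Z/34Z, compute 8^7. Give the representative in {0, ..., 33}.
Use repeated squaring. Binary(7) = 111. Walk through the bits of the exponent 7 left-to-right: at each bit after the leading one, square the running value, then multiply by 8 if the bit is 1 (always reducing mod 34):
  bit 1 = 1 (leading): start with 8.
  bit 2 = 1: square 8^2 = 64 ≡ 30; bit is 1, so multiply 30·8 = 240 ≡ 2 (mod 34).
  bit 3 = 1: square 2^2 = 4; bit is 1, so multiply 4·8 = 32 (mod 34).
Final value: 8^7 ≡ 32 (mod 34).

Final answer: 32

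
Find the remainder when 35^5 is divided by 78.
29

Use repeated squaring. Binary(5) = 101. Walk through the bits of the exponent 5 left-to-right: at each bit after the leading one, square the running value, then multiply by 35 if the bit is 1 (always reducing mod 78):
  bit 1 = 1 (leading): start with 35.
  bit 2 = 0: square 35^2 = 1225 ≡ 55 (mod 78).
  bit 3 = 1: square 55^2 = 3025 ≡ 61; bit is 1, so multiply 61·35 = 2135 ≡ 29 (mod 78).
Final value: 35^5 ≡ 29 (mod 78).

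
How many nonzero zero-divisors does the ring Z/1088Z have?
In Z/1088Z each nonzero element is either a unit (gcd with 1088 is 1) or a zero-divisor (gcd > 1). The number of units is φ(1088): factorise 1088 = 2^6 · 17, so φ(1088) = (2^6 − 2^5) · (17 − 1) = 32 · 16 = 512. The nonzero elements number 1088 − 1 = 1087. Hence the nonzero zero-divisors number 1087 − 512 = 575.

Final answer: Z/1088Z has 575 nonzero zero-divisors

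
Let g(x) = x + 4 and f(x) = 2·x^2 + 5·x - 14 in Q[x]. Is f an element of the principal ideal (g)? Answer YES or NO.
In Q[x] the ideal (g) consists of all multiples of g, so f ∈ (g) iff g | f, i.e. iff the remainder of f on division by g is 0. Divide f by g (g is monic, so eliminate the leading term of the running remainder at each step):
  leading term 2·x^2: subtract (2·x)·g(x) = 2·x^2 + 8·x, leaving -3·x - 14
  leading term -3·x: subtract (-3)·g(x) = -3·x - 12, leaving -2
The remainder r(x) = -2 ≠ 0 (and deg r < deg g), so g ∤ f, i.e. f ∉ (g).

Final answer: NO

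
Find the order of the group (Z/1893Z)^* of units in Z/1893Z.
|(Z/1893Z)^*| = 1260

(Z/1893Z)^* consists of the classes a with gcd(a, 1893) = 1, so its order is φ(1893). φ is multiplicative, with φ(p^e) = p^e − p^(e−1). Factorise 1893 = 3 · 631. Then
  φ(1893) = (3 − 1) · (631 − 1) = 2 · 630 = 1260.
Thus |(Z/1893Z)^*| = 1260.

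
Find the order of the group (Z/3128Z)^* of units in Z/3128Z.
(Z/3128Z)^* consists of the classes a with gcd(a, 3128) = 1, so its order is φ(3128). φ is multiplicative, with φ(p^e) = p^e − p^(e−1). Factorise 3128 = 2^3 · 17 · 23. Then
  φ(3128) = (2^3 − 2^2) · (17 − 1) · (23 − 1) = 4 · 16 · 22 = 1408.
Thus |(Z/3128Z)^*| = 1408.

Final answer: |(Z/3128Z)^*| = 1408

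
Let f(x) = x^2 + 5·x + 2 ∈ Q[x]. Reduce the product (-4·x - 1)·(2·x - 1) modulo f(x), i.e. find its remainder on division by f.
First multiply in Q[x] without reducing: a · b = -8·x^2 + 2·x + 1. Now divide by f(x) = x^2 + 5·x + 2, eliminating the leading term at each step:
  leading term -8·x^2: subtract (-8)·f(x) = -8·x^2 - 40·x - 16, leaving 42·x + 17
The degree is now < 2, so this is the remainder. Hence a · b ≡ 42·x + 17 in Q[x]/(f).

Final answer: a · b ≡ 42·x + 17 (mod f(x))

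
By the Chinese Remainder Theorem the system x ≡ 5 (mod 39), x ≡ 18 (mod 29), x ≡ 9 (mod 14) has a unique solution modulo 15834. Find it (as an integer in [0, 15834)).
x ≡ 13967 (mod 15834); the representative in [0, 15834) is 13967

The moduli 39, 29, 14 are pairwise coprime, so by the CRT there is a unique solution mod 39·29·14 = 15834.
Solve by successive substitution. Start with x ≡ 5 (mod 39).
  Combine with x ≡ 18 (mod 29): write x = 5 + 39·t and require 5 + 39·t ≡ 18 (mod 29), i.e. 39·t ≡ 18 − 5 ≡ 13 (mod 29). Since 39^(−1) ≡ 3 (mod 29) (39 ≡ 10 (mod 29)), t ≡ 3·13 ≡ 10 (mod 29). So x ≡ 5 + 39·10 = 395 (mod 1131).
  Combine with x ≡ 9 (mod 14): write x = 395 + 1131·t and require 395 + 1131·t ≡ 9 (mod 14), i.e. 1131·t ≡ 9 − 395 ≡ 6 (mod 14). Since 1131^(−1) ≡ 9 (mod 14) (1131 ≡ 11 (mod 14)), t ≡ 9·6 ≡ 12 (mod 14). So x ≡ 395 + 1131·12 = 13967 (mod 15834).
Unique solution in [0, 15834): x = 13967.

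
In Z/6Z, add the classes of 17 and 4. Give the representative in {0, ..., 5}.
Reduce the summands first: 17 ≡ 5 (mod 6), so 17 + 4 ≡ 5 + 4 (mod 6). 5 + 4 = 9; 9 = 1·6 + 3, so (17 + 4) mod 6 = 3.

Final answer: 3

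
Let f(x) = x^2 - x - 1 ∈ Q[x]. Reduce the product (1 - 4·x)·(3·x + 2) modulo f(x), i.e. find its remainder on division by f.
First multiply in Q[x] without reducing: a · b = -12·x^2 - 5·x + 2. Now divide by f(x) = x^2 - x - 1, eliminating the leading term at each step:
  leading term -12·x^2: subtract (-12)·f(x) = -12·x^2 + 12·x + 12, leaving -17·x - 10
The degree is now < 2, so this is the remainder. Hence a · b ≡ -17·x - 10 in Q[x]/(f).

Final answer: a · b ≡ -17·x - 10 (mod f(x))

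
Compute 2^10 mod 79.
Use repeated squaring. Binary(10) = 1010. Walk through the bits of the exponent 10 left-to-right: at each bit after the leading one, square the running value, then multiply by 2 if the bit is 1 (always reducing mod 79):
  bit 1 = 1 (leading): start with 2.
  bit 2 = 0: square 2^2 = 4 (mod 79).
  bit 3 = 1: square 4^2 = 16; bit is 1, so multiply 16·2 = 32 (mod 79).
  bit 4 = 0: square 32^2 = 1024 ≡ 76 (mod 79).
Final value: 2^10 ≡ 76 (mod 79).

Final answer: 76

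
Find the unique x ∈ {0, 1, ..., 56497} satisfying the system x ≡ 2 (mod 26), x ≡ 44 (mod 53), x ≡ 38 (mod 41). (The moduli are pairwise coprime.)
The moduli 26, 53, 41 are pairwise coprime, so by the CRT there is a unique solution mod 26·53·41 = 56498.
Solve by successive substitution. Start with x ≡ 2 (mod 26).
  Combine with x ≡ 44 (mod 53): write x = 2 + 26·t and require 2 + 26·t ≡ 44 (mod 53), i.e. 26·t ≡ 44 − 2 ≡ 42 (mod 53). Since 26^(−1) ≡ 51 (mod 53), t ≡ 51·42 ≡ 22 (mod 53). So x ≡ 2 + 26·22 = 574 (mod 1378).
  Combine with x ≡ 38 (mod 41): write x = 574 + 1378·t and require 574 + 1378·t ≡ 38 (mod 41), i.e. 1378·t ≡ 38 − 574 ≡ 38 (mod 41). Since 1378^(−1) ≡ 23 (mod 41) (1378 ≡ 25 (mod 41)), t ≡ 23·38 ≡ 13 (mod 41). So x ≡ 574 + 1378·13 = 18488 (mod 56498).
Unique solution in [0, 56498): x = 18488.

Final answer: x ≡ 18488 (mod 56498); the representative in [0, 56498) is 18488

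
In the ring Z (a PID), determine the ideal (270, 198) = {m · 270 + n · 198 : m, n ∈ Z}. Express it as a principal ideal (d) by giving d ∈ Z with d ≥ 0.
(270, 198) = (18); d = 18

In the PID Z, (a, b) is generated by gcd(a, b). Compute gcd(270, 198) with the extended Euclidean algorithm, tracking rows (r, s, t) with s·270 + t·198 = r:
  row A: (270, 1, 0)   [1·270 + 0·198 = 270]
  row B: (198, 0, 1)   [0·270 + 1·198 = 198]
  270 = 1·198 + 72   → row C = row A − 1·row B = (72, 1, −1)   [check: 1·270 − 1·198 = 72]
  198 = 2·72 + 54   → row D = row B − 2·row C = (54, −2, 3)   [check: −2·270 + 3·198 = 54]
  72 = 1·54 + 18   → row E = row C − 1·row D = (18, 3, −4)   [check: 3·270 − 4·198 = 18]
  54 = 3·18 + 0   → remainder 0, stop. gcd = 18 (last nonzero row E).
So gcd(270, 198) = 18, with Bézout identity 3·270 − 4·198 = 18. Containment (⊇): the Bézout identity exhibits 18 as an element of (270, 198), giving (18) ⊆ (270, 198). Containment (⊆): since 18 | 270 and 18 | 198 (270 = 18·15, 198 = 18·11), every Z-linear combination of 270 and 198 is divisible by 18, so (270, 198) ⊆ (18). Therefore (270, 198) = (18), d = 18.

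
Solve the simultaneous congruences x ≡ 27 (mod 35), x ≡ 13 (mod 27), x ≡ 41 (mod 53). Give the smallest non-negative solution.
The moduli 35, 27, 53 are pairwise coprime, so by the CRT there is a unique solution mod 35·27·53 = 50085.
Solve by successive substitution. Start with x ≡ 27 (mod 35).
  Combine with x ≡ 13 (mod 27): write x = 27 + 35·t and require 27 + 35·t ≡ 13 (mod 27), i.e. 35·t ≡ 13 − 27 ≡ 13 (mod 27). Since 35^(−1) ≡ 17 (mod 27) (35 ≡ 8 (mod 27)), t ≡ 17·13 ≡ 5 (mod 27). So x ≡ 27 + 35·5 = 202 (mod 945).
  Combine with x ≡ 41 (mod 53): write x = 202 + 945·t and require 202 + 945·t ≡ 41 (mod 53), i.e. 945·t ≡ 41 − 202 ≡ 51 (mod 53). Since 945^(−1) ≡ 47 (mod 53) (945 ≡ 44 (mod 53)), t ≡ 47·51 ≡ 12 (mod 53). So x ≡ 202 + 945·12 = 11542 (mod 50085).
Unique solution in [0, 50085): x = 11542.

Final answer: x ≡ 11542 (mod 50085); the representative in [0, 50085) is 11542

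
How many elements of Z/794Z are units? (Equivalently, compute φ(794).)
Z/794Z has φ(794) = 396 units

An element a ∈ Z/794Z is a unit iff gcd(a, 794) = 1, so the number of units is φ(794). φ is multiplicative, with φ(p^e) = p^e − p^(e−1). Factorise 794 = 2 · 397. Then
  φ(794) = (2 − 1) · (397 − 1) = 1 · 396 = 396.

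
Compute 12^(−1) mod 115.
Apply the extended Euclidean algorithm to (115, 12), tracking rows (r, s, t) with s·115 + t·12 = r. Each division r_prev = q·r_cur + r_new produces the new row as (previous row) − q·(current row):
  row A: (115, 1, 0)   [1·115 + 0·12 = 115]
  row B: (12, 0, 1)   [0·115 + 1·12 = 12]
  115 = 9·12 + 7   → row C = row A − 9·row B = (7, 1, −9)   [check: 1·115 − 9·12 = 7]
  12 = 1·7 + 5   → row D = row B − 1·row C = (5, −1, 10)   [check: −1·115 + 10·12 = 5]
  7 = 1·5 + 2   → row E = row C − 1·row D = (2, 2, −19)   [check: 2·115 − 19·12 = 2]
  5 = 2·2 + 1   → row F = row D − 2·row E = (1, −5, 48)   [check: −5·115 + 48·12 = 1]
  2 = 2·1 + 0   → remainder 0, stop. gcd = 1 (last nonzero row F).
The gcd is 1, so 12 is invertible mod 115. The last nonzero row gives −5·115 + 48·12 = 1, so t = 48. So 12^(−1) ≡ 48 (mod 115). Verify: 12 · 48 = 576 ≡ 1 (mod 115). ✓

Final answer: 12^(−1) ≡ 48 (mod 115)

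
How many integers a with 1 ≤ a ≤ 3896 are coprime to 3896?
1944

The number of a ∈ {1, ..., 3896} with gcd(a, 3896) = 1 is by definition Euler's totient φ(3896). φ is multiplicative, with φ(p^e) = p^e − p^(e−1). Factorise 3896 = 2^3 · 487. Then
  φ(3896) = (2^3 − 2^2) · (487 − 1) = 4 · 486 = 1944.
So there are 1944 such integers.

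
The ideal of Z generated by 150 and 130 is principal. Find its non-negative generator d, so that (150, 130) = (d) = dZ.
(150, 130) = (10); d = 10

In the PID Z, (a, b) is generated by gcd(a, b). Compute gcd(150, 130) with the extended Euclidean algorithm, tracking rows (r, s, t) with s·150 + t·130 = r:
  row A: (150, 1, 0)   [1·150 + 0·130 = 150]
  row B: (130, 0, 1)   [0·150 + 1·130 = 130]
  150 = 1·130 + 20   → row C = row A − 1·row B = (20, 1, −1)   [check: 1·150 − 1·130 = 20]
  130 = 6·20 + 10   → row D = row B − 6·row C = (10, −6, 7)   [check: −6·150 + 7·130 = 10]
  20 = 2·10 + 0   → remainder 0, stop. gcd = 10 (last nonzero row D).
So gcd(150, 130) = 10, with Bézout identity −6·150 + 7·130 = 10. Containment (⊇): the Bézout identity exhibits 10 as an element of (150, 130), giving (10) ⊆ (150, 130). Containment (⊆): since 10 | 150 and 10 | 130 (150 = 10·15, 130 = 10·13), every Z-linear combination of 150 and 130 is divisible by 10, so (150, 130) ⊆ (10). Therefore (150, 130) = (10), d = 10.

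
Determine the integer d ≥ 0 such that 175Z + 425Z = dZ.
(175, 425) = (25); d = 25

In the PID Z, (a, b) is generated by gcd(a, b). Compute gcd(425, 175) with the extended Euclidean algorithm, tracking rows (r, s, t) with s·425 + t·175 = r:
  row A: (425, 1, 0)   [1·425 + 0·175 = 425]
  row B: (175, 0, 1)   [0·425 + 1·175 = 175]
  425 = 2·175 + 75   → row C = row A − 2·row B = (75, 1, −2)   [check: 1·425 − 2·175 = 75]
  175 = 2·75 + 25   → row D = row B − 2·row C = (25, −2, 5)   [check: −2·425 + 5·175 = 25]
  75 = 3·25 + 0   → remainder 0, stop. gcd = 25 (last nonzero row D).
So gcd(175, 425) = 25, with Bézout identity −2·425 + 5·175 = 25. Containment (⊇): the Bézout identity exhibits 25 as an element of (175, 425), giving (25) ⊆ (175, 425). Containment (⊆): since 25 | 175 and 25 | 425 (175 = 25·7, 425 = 25·17), every Z-linear combination of 175 and 425 is divisible by 25, so (175, 425) ⊆ (25). Therefore (175, 425) = (25), d = 25.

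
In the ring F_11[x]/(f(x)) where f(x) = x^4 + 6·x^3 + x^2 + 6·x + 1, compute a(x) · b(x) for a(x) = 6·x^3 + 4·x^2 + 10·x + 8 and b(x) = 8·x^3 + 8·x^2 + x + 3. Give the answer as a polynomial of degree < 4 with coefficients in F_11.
Multiply as integer polynomials: a · b = 48·x^6 + 80·x^5 + 118·x^4 + 166·x^3 + 86·x^2 + 38·x + 24. Reducing coefficients mod 11: a · b ≡ 4·x^6 + 3·x^5 + 8·x^4 + x^3 + 9·x^2 + 5·x + 2. Now divide by f(x) = x^4 + 6·x^3 + x^2 + 6·x + 1 in F_11[x], eliminating the leading term at each step:
  leading term 4·x^6: subtract (4·x^2)·f(x) = 4·x^6 + 2·x^5 + 4·x^4 + 2·x^3 + 4·x^2, leaving x^5 + 4·x^4 + 10·x^3 + 5·x^2 + 5·x + 2 (coefficients mod 11)
  leading term x^5: subtract (x)·f(x) = x^5 + 6·x^4 + x^3 + 6·x^2 + x, leaving 9·x^4 + 9·x^3 + 10·x^2 + 4·x + 2 (coefficients mod 11)
  leading term 9·x^4: subtract (9)·f(x) = 9·x^4 + 10·x^3 + 9·x^2 + 10·x + 9, leaving 10·x^3 + x^2 + 5·x + 4 (coefficients mod 11)
The degree is now < 4, so this is the remainder. Hence a · b ≡ 10·x^3 + x^2 + 5·x + 4 in F_11[x]/(f).

Final answer: a · b ≡ 10·x^3 + x^2 + 5·x + 4 (mod f(x))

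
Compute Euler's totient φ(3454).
φ is multiplicative, with φ(p^e) = p^e − p^(e−1). Factorise 3454 = 2 · 11 · 157. Then
  φ(3454) = (2 − 1) · (11 − 1) · (157 − 1) = 1 · 10 · 156 = 1560.

Final answer: φ(3454) = 1560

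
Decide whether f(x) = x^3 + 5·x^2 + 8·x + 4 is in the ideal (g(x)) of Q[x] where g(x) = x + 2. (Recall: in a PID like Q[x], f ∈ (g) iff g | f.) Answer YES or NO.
In Q[x] the ideal (g) consists of all multiples of g, so f ∈ (g) iff g | f, i.e. iff the remainder of f on division by g is 0. Divide f by g (g is monic, so eliminate the leading term of the running remainder at each step):
  leading term x^3: subtract (x^2)·g(x) = x^3 + 2·x^2, leaving 3·x^2 + 8·x + 4
  leading term 3·x^2: subtract (3·x)·g(x) = 3·x^2 + 6·x, leaving 2·x + 4
  leading term 2·x: subtract (2)·g(x) = 2·x + 4, leaving 0
The remainder is 0, so f(x) = g(x) · h(x) with h(x) = x^2 + 3·x + 2. Hence g | f, i.e. f ∈ (g).

Final answer: YES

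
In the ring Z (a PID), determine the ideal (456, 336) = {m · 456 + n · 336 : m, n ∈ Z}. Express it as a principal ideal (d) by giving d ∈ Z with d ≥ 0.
(456, 336) = (24); d = 24

In the PID Z, (a, b) is generated by gcd(a, b). Compute gcd(456, 336) with the extended Euclidean algorithm, tracking rows (r, s, t) with s·456 + t·336 = r:
  row A: (456, 1, 0)   [1·456 + 0·336 = 456]
  row B: (336, 0, 1)   [0·456 + 1·336 = 336]
  456 = 1·336 + 120   → row C = row A − 1·row B = (120, 1, −1)   [check: 1·456 − 1·336 = 120]
  336 = 2·120 + 96   → row D = row B − 2·row C = (96, −2, 3)   [check: −2·456 + 3·336 = 96]
  120 = 1·96 + 24   → row E = row C − 1·row D = (24, 3, −4)   [check: 3·456 − 4·336 = 24]
  96 = 4·24 + 0   → remainder 0, stop. gcd = 24 (last nonzero row E).
So gcd(456, 336) = 24, with Bézout identity 3·456 − 4·336 = 24. Containment (⊇): the Bézout identity exhibits 24 as an element of (456, 336), giving (24) ⊆ (456, 336). Containment (⊆): since 24 | 456 and 24 | 336 (456 = 24·19, 336 = 24·14), every Z-linear combination of 456 and 336 is divisible by 24, so (456, 336) ⊆ (24). Therefore (456, 336) = (24), d = 24.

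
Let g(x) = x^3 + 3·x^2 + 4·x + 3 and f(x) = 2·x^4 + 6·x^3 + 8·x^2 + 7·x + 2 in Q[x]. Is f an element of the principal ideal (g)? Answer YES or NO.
NO

In Q[x] the ideal (g) consists of all multiples of g, so f ∈ (g) iff g | f, i.e. iff the remainder of f on division by g is 0. Divide f by g (g is monic, so eliminate the leading term of the running remainder at each step):
  leading term 2·x^4: subtract (2·x)·g(x) = 2·x^4 + 6·x^3 + 8·x^2 + 6·x, leaving x + 2
The remainder r(x) = x + 2 ≠ 0 (and deg r < deg g), so g ∤ f, i.e. f ∉ (g).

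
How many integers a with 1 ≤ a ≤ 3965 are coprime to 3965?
The number of a ∈ {1, ..., 3965} with gcd(a, 3965) = 1 is by definition Euler's totient φ(3965). φ is multiplicative, with φ(p^e) = p^e − p^(e−1). Factorise 3965 = 5 · 13 · 61. Then
  φ(3965) = (5 − 1) · (13 − 1) · (61 − 1) = 4 · 12 · 60 = 2880.
So there are 2880 such integers.

Final answer: 2880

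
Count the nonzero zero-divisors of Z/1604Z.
Z/1604Z has 803 nonzero zero-divisors

In Z/1604Z each nonzero element is either a unit (gcd with 1604 is 1) or a zero-divisor (gcd > 1). The number of units is φ(1604): factorise 1604 = 2^2 · 401, so φ(1604) = (2^2 − 2^1) · (401 − 1) = 2 · 400 = 800. The nonzero elements number 1604 − 1 = 1603. Hence the nonzero zero-divisors number 1603 − 800 = 803.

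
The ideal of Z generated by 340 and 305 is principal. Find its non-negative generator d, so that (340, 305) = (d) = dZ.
In the PID Z, (a, b) is generated by gcd(a, b). Compute gcd(340, 305) with the extended Euclidean algorithm, tracking rows (r, s, t) with s·340 + t·305 = r:
  row A: (340, 1, 0)   [1·340 + 0·305 = 340]
  row B: (305, 0, 1)   [0·340 + 1·305 = 305]
  340 = 1·305 + 35   → row C = row A − 1·row B = (35, 1, −1)   [check: 1·340 − 1·305 = 35]
  305 = 8·35 + 25   → row D = row B − 8·row C = (25, −8, 9)   [check: −8·340 + 9·305 = 25]
  35 = 1·25 + 10   → row E = row C − 1·row D = (10, 9, −10)   [check: 9·340 − 10·305 = 10]
  25 = 2·10 + 5   → row F = row D − 2·row E = (5, −26, 29)   [check: −26·340 + 29·305 = 5]
  10 = 2·5 + 0   → remainder 0, stop. gcd = 5 (last nonzero row F).
So gcd(340, 305) = 5, with Bézout identity −26·340 + 29·305 = 5. Containment (⊇): the Bézout identity exhibits 5 as an element of (340, 305), giving (5) ⊆ (340, 305). Containment (⊆): since 5 | 340 and 5 | 305 (340 = 5·68, 305 = 5·61), every Z-linear combination of 340 and 305 is divisible by 5, so (340, 305) ⊆ (5). Therefore (340, 305) = (5), d = 5.

Final answer: (340, 305) = (5); d = 5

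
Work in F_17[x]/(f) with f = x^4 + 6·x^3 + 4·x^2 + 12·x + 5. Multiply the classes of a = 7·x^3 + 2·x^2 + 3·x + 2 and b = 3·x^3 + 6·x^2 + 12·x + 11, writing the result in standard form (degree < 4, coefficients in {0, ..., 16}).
Multiply as integer polynomials: a · b = 21·x^6 + 48·x^5 + 105·x^4 + 125·x^3 + 70·x^2 + 57·x + 22. Reducing coefficients mod 17: a · b ≡ 4·x^6 + 14·x^5 + 3·x^4 + 6·x^3 + 2·x^2 + 6·x + 5. Now divide by f(x) = x^4 + 6·x^3 + 4·x^2 + 12·x + 5 in F_17[x], eliminating the leading term at each step:
  leading term 4·x^6: subtract (4·x^2)·f(x) = 4·x^6 + 7·x^5 + 16·x^4 + 14·x^3 + 3·x^2, leaving 7·x^5 + 4·x^4 + 9·x^3 + 16·x^2 + 6·x + 5 (coefficients mod 17)
  leading term 7·x^5: subtract (7·x)·f(x) = 7·x^5 + 8·x^4 + 11·x^3 + 16·x^2 + x, leaving 13·x^4 + 15·x^3 + 5·x + 5 (coefficients mod 17)
  leading term 13·x^4: subtract (13)·f(x) = 13·x^4 + 10·x^3 + x^2 + 3·x + 14, leaving 5·x^3 + 16·x^2 + 2·x + 8 (coefficients mod 17)
The degree is now < 4, so this is the remainder. Hence a · b ≡ 5·x^3 + 16·x^2 + 2·x + 8 in F_17[x]/(f).

Final answer: a · b ≡ 5·x^3 + 16·x^2 + 2·x + 8 (mod f(x))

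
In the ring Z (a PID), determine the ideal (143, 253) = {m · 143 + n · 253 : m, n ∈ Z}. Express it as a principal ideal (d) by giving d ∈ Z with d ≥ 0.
In the PID Z, (a, b) is generated by gcd(a, b). Compute gcd(253, 143) with the extended Euclidean algorithm, tracking rows (r, s, t) with s·253 + t·143 = r:
  row A: (253, 1, 0)   [1·253 + 0·143 = 253]
  row B: (143, 0, 1)   [0·253 + 1·143 = 143]
  253 = 1·143 + 110   → row C = row A − 1·row B = (110, 1, −1)   [check: 1·253 − 1·143 = 110]
  143 = 1·110 + 33   → row D = row B − 1·row C = (33, −1, 2)   [check: −1·253 + 2·143 = 33]
  110 = 3·33 + 11   → row E = row C − 3·row D = (11, 4, −7)   [check: 4·253 − 7·143 = 11]
  33 = 3·11 + 0   → remainder 0, stop. gcd = 11 (last nonzero row E).
So gcd(143, 253) = 11, with Bézout identity 4·253 − 7·143 = 11. Containment (⊇): the Bézout identity exhibits 11 as an element of (143, 253), giving (11) ⊆ (143, 253). Containment (⊆): since 11 | 143 and 11 | 253 (143 = 11·13, 253 = 11·23), every Z-linear combination of 143 and 253 is divisible by 11, so (143, 253) ⊆ (11). Therefore (143, 253) = (11), d = 11.

Final answer: (143, 253) = (11); d = 11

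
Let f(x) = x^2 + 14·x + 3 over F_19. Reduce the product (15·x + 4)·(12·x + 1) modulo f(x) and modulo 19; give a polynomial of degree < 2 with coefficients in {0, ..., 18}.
a · b ≡ 13·x + 15 (mod f(x))

Multiply as integer polynomials: a · b = 180·x^2 + 63·x + 4. Reducing coefficients mod 19: a · b ≡ 9·x^2 + 6·x + 4. Now divide by f(x) = x^2 + 14·x + 3 in F_19[x], eliminating the leading term at each step:
  leading term 9·x^2: subtract (9)·f(x) = 9·x^2 + 12·x + 8, leaving 13·x + 15 (coefficients mod 19)
The degree is now < 2, so this is the remainder. Hence a · b ≡ 13·x + 15 in F_19[x]/(f).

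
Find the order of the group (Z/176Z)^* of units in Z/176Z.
|(Z/176Z)^*| = 80

(Z/176Z)^* consists of the classes a with gcd(a, 176) = 1, so its order is φ(176). φ is multiplicative, with φ(p^e) = p^e − p^(e−1). Factorise 176 = 2^4 · 11. Then
  φ(176) = (2^4 − 2^3) · (11 − 1) = 8 · 10 = 80.
Thus |(Z/176Z)^*| = 80.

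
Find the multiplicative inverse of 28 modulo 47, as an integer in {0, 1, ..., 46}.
Apply the extended Euclidean algorithm to (47, 28), tracking rows (r, s, t) with s·47 + t·28 = r. Each division r_prev = q·r_cur + r_new produces the new row as (previous row) − q·(current row):
  row A: (47, 1, 0)   [1·47 + 0·28 = 47]
  row B: (28, 0, 1)   [0·47 + 1·28 = 28]
  47 = 1·28 + 19   → row C = row A − 1·row B = (19, 1, −1)   [check: 1·47 − 1·28 = 19]
  28 = 1·19 + 9   → row D = row B − 1·row C = (9, −1, 2)   [check: −1·47 + 2·28 = 9]
  19 = 2·9 + 1   → row E = row C − 2·row D = (1, 3, −5)   [check: 3·47 − 5·28 = 1]
  9 = 9·1 + 0   → remainder 0, stop. gcd = 1 (last nonzero row E).
The gcd is 1, so 28 is invertible mod 47. The last nonzero row gives 3·47 − 5·28 = 1, so t = −5. So 28^(−1) ≡ −5 ≡ 42 (mod 47). Verify: 28 · 42 = 1176 ≡ 1 (mod 47). ✓

Final answer: 28^(−1) ≡ 42 (mod 47)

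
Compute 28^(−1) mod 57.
28^(−1) ≡ 55 (mod 57)

Apply the extended Euclidean algorithm to (57, 28), tracking rows (r, s, t) with s·57 + t·28 = r. Each division r_prev = q·r_cur + r_new produces the new row as (previous row) − q·(current row):
  row A: (57, 1, 0)   [1·57 + 0·28 = 57]
  row B: (28, 0, 1)   [0·57 + 1·28 = 28]
  57 = 2·28 + 1   → row C = row A − 2·row B = (1, 1, −2)   [check: 1·57 − 2·28 = 1]
  28 = 28·1 + 0   → remainder 0, stop. gcd = 1 (last nonzero row C).
The gcd is 1, so 28 is invertible mod 57. The last nonzero row gives 1·57 − 2·28 = 1, so t = −2. So 28^(−1) ≡ −2 ≡ 55 (mod 57). Verify: 28 · 55 = 1540 ≡ 1 (mod 57). ✓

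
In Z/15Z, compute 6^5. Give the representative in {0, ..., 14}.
Use repeated squaring. Binary(5) = 101. Walk through the bits of the exponent 5 left-to-right: at each bit after the leading one, square the running value, then multiply by 6 if the bit is 1 (always reducing mod 15):
  bit 1 = 1 (leading): start with 6.
  bit 2 = 0: square 6^2 = 36 ≡ 6 (mod 15).
  bit 3 = 1: square 6^2 = 36 ≡ 6; bit is 1, so multiply 6·6 = 36 ≡ 6 (mod 15).
Final value: 6^5 ≡ 6 (mod 15).

Final answer: 6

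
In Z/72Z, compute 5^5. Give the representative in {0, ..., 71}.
29

Use repeated squaring. Binary(5) = 101. Walk through the bits of the exponent 5 left-to-right: at each bit after the leading one, square the running value, then multiply by 5 if the bit is 1 (always reducing mod 72):
  bit 1 = 1 (leading): start with 5.
  bit 2 = 0: square 5^2 = 25 (mod 72).
  bit 3 = 1: square 25^2 = 625 ≡ 49; bit is 1, so multiply 49·5 = 245 ≡ 29 (mod 72).
Final value: 5^5 ≡ 29 (mod 72).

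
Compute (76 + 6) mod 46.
36

Reduce the summands first: 76 ≡ 30 (mod 46), so 76 + 6 ≡ 30 + 6 (mod 46). 30 + 6 = 36; 36 = 0·46 + 36, so (76 + 6) mod 46 = 36.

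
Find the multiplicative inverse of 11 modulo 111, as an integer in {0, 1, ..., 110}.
Apply the extended Euclidean algorithm to (111, 11), tracking rows (r, s, t) with s·111 + t·11 = r. Each division r_prev = q·r_cur + r_new produces the new row as (previous row) − q·(current row):
  row A: (111, 1, 0)   [1·111 + 0·11 = 111]
  row B: (11, 0, 1)   [0·111 + 1·11 = 11]
  111 = 10·11 + 1   → row C = row A − 10·row B = (1, 1, −10)   [check: 1·111 − 10·11 = 1]
  11 = 11·1 + 0   → remainder 0, stop. gcd = 1 (last nonzero row C).
The gcd is 1, so 11 is invertible mod 111. The last nonzero row gives 1·111 − 10·11 = 1, so t = −10. So 11^(−1) ≡ −10 ≡ 101 (mod 111). Verify: 11 · 101 = 1111 ≡ 1 (mod 111). ✓

Final answer: 11^(−1) ≡ 101 (mod 111)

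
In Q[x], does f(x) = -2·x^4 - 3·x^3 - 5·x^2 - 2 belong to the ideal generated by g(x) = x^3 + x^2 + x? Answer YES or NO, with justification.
In Q[x] the ideal (g) consists of all multiples of g, so f ∈ (g) iff g | f, i.e. iff the remainder of f on division by g is 0. Divide f by g (g is monic, so eliminate the leading term of the running remainder at each step):
  leading term -2·x^4: subtract (-2·x)·g(x) = -2·x^4 - 2·x^3 - 2·x^2, leaving -x^3 - 3·x^2 - 2
  leading term -x^3: subtract (-1)·g(x) = -x^3 - x^2 - x, leaving -2·x^2 + x - 2
The remainder r(x) = -2·x^2 + x - 2 ≠ 0 (and deg r < deg g), so g ∤ f, i.e. f ∉ (g).

Final answer: NO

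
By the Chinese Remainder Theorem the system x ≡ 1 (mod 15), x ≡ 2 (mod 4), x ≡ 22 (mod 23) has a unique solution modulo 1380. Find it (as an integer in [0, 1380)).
x ≡ 1126 (mod 1380); the representative in [0, 1380) is 1126

The moduli 15, 4, 23 are pairwise coprime, so by the CRT there is a unique solution mod 15·4·23 = 1380.
Solve by successive substitution. Start with x ≡ 1 (mod 15).
  Combine with x ≡ 2 (mod 4): write x = 1 + 15·t and require 1 + 15·t ≡ 2 (mod 4), i.e. 15·t ≡ 2 − 1 ≡ 1 (mod 4). Since 15^(−1) ≡ 3 (mod 4) (15 ≡ 3 (mod 4)), t ≡ 3·1 ≡ 3 (mod 4). So x ≡ 1 + 15·3 = 46 (mod 60).
  Combine with x ≡ 22 (mod 23): write x = 46 + 60·t and require 46 + 60·t ≡ 22 (mod 23), i.e. 60·t ≡ 22 − 46 ≡ 22 (mod 23). Since 60^(−1) ≡ 5 (mod 23) (60 ≡ 14 (mod 23)), t ≡ 5·22 ≡ 18 (mod 23). So x ≡ 46 + 60·18 = 1126 (mod 1380).
Unique solution in [0, 1380): x = 1126.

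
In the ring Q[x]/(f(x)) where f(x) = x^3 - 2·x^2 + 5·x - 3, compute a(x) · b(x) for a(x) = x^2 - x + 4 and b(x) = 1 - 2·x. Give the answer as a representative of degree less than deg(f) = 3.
First multiply in Q[x] without reducing: a · b = -2·x^3 + 3·x^2 - 9·x + 4. Now divide by f(x) = x^3 - 2·x^2 + 5·x - 3, eliminating the leading term at each step:
  leading term -2·x^3: subtract (-2)·f(x) = -2·x^3 + 4·x^2 - 10·x + 6, leaving -x^2 + x - 2
The degree is now < 3, so this is the remainder. Hence a · b ≡ -x^2 + x - 2 in Q[x]/(f).

Final answer: a · b ≡ -x^2 + x - 2 (mod f(x))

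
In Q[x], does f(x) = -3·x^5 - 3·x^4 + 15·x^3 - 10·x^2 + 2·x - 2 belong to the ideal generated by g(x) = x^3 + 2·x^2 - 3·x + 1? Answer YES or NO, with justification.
In Q[x] the ideal (g) consists of all multiples of g, so f ∈ (g) iff g | f, i.e. iff the remainder of f on division by g is 0. Divide f by g (g is monic, so eliminate the leading term of the running remainder at each step):
  leading term -3·x^5: subtract (-3·x^2)·g(x) = -3·x^5 - 6·x^4 + 9·x^3 - 3·x^2, leaving 3·x^4 + 6·x^3 - 7·x^2 + 2·x - 2
  leading term 3·x^4: subtract (3·x)·g(x) = 3·x^4 + 6·x^3 - 9·x^2 + 3·x, leaving 2·x^2 - x - 2
The remainder r(x) = 2·x^2 - x - 2 ≠ 0 (and deg r < deg g), so g ∤ f, i.e. f ∉ (g).

Final answer: NO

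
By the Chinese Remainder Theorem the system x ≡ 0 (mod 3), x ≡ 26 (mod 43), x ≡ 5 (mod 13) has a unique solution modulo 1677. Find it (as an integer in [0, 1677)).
x ≡ 1617 (mod 1677); the representative in [0, 1677) is 1617

The moduli 3, 43, 13 are pairwise coprime, so by the CRT there is a unique solution mod 3·43·13 = 1677.
Solve by successive substitution. Start with x ≡ 0 (mod 3).
  Combine with x ≡ 26 (mod 43): write x = 3·t and require 3·t ≡ 26 (mod 43). Since 3^(−1) ≡ 29 (mod 43), t ≡ 29·26 ≡ 23 (mod 43). So x ≡ 3·23 = 69 (mod 129).
  Combine with x ≡ 5 (mod 13): write x = 69 + 129·t and require 69 + 129·t ≡ 5 (mod 13), i.e. 129·t ≡ 5 − 69 ≡ 1 (mod 13). Since 129^(−1) ≡ 12 (mod 13) (129 ≡ 12 (mod 13)), t ≡ 12·1 ≡ 12 (mod 13). So x ≡ 69 + 129·12 = 1617 (mod 1677).
Unique solution in [0, 1677): x = 1617.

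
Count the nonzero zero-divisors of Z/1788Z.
In Z/1788Z each nonzero element is either a unit (gcd with 1788 is 1) or a zero-divisor (gcd > 1). The number of units is φ(1788): factorise 1788 = 2^2 · 3 · 149, so φ(1788) = (2^2 − 2^1) · (3 − 1) · (149 − 1) = 2 · 2 · 148 = 592. The nonzero elements number 1788 − 1 = 1787. Hence the nonzero zero-divisors number 1787 − 592 = 1195.

Final answer: Z/1788Z has 1195 nonzero zero-divisors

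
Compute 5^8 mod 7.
4

Use repeated squaring. Binary(8) = 1000. Walk through the bits of the exponent 8 left-to-right: at each bit after the leading one, square the running value, then multiply by 5 if the bit is 1 (always reducing mod 7):
  bit 1 = 1 (leading): start with 5.
  bit 2 = 0: square 5^2 = 25 ≡ 4 (mod 7).
  bit 3 = 0: square 4^2 = 16 ≡ 2 (mod 7).
  bit 4 = 0: square 2^2 = 4 (mod 7).
Final value: 5^8 ≡ 4 (mod 7).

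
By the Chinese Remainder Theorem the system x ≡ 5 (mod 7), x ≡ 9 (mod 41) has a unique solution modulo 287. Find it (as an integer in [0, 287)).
The moduli 7, 41 are pairwise coprime, so by the CRT there is a unique solution mod 7·41 = 287.
Solve by successive substitution. Start with x ≡ 5 (mod 7).
  Combine with x ≡ 9 (mod 41): write x = 5 + 7·t and require 5 + 7·t ≡ 9 (mod 41), i.e. 7·t ≡ 9 − 5 ≡ 4 (mod 41). Since 7^(−1) ≡ 6 (mod 41), t ≡ 6·4 ≡ 24 (mod 41). So x ≡ 5 + 7·24 = 173 (mod 287).
Unique solution in [0, 287): x = 173.

Final answer: x ≡ 173 (mod 287); the representative in [0, 287) is 173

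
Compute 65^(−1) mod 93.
65^(−1) ≡ 83 (mod 93)

Apply the extended Euclidean algorithm to (93, 65), tracking rows (r, s, t) with s·93 + t·65 = r. Each division r_prev = q·r_cur + r_new produces the new row as (previous row) − q·(current row):
  row A: (93, 1, 0)   [1·93 + 0·65 = 93]
  row B: (65, 0, 1)   [0·93 + 1·65 = 65]
  93 = 1·65 + 28   → row C = row A − 1·row B = (28, 1, −1)   [check: 1·93 − 1·65 = 28]
  65 = 2·28 + 9   → row D = row B − 2·row C = (9, −2, 3)   [check: −2·93 + 3·65 = 9]
  28 = 3·9 + 1   → row E = row C − 3·row D = (1, 7, −10)   [check: 7·93 − 10·65 = 1]
  9 = 9·1 + 0   → remainder 0, stop. gcd = 1 (last nonzero row E).
The gcd is 1, so 65 is invertible mod 93. The last nonzero row gives 7·93 − 10·65 = 1, so t = −10. So 65^(−1) ≡ −10 ≡ 83 (mod 93). Verify: 65 · 83 = 5395 ≡ 1 (mod 93). ✓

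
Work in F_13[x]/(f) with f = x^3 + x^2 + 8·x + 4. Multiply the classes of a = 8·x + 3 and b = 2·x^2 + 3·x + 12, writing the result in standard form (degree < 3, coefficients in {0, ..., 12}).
a · b ≡ x^2 + 3·x + 11 (mod f(x))

Multiply as integer polynomials: a · b = 16·x^3 + 30·x^2 + 105·x + 36. Reducing coefficients mod 13: a · b ≡ 3·x^3 + 4·x^2 + x + 10. Now divide by f(x) = x^3 + x^2 + 8·x + 4 in F_13[x], eliminating the leading term at each step:
  leading term 3·x^3: subtract (3)·f(x) = 3·x^3 + 3·x^2 + 11·x + 12, leaving x^2 + 3·x + 11 (coefficients mod 13)
The degree is now < 3, so this is the remainder. Hence a · b ≡ x^2 + 3·x + 11 in F_13[x]/(f).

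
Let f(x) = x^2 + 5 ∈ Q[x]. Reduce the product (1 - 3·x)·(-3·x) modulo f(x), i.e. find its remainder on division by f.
a · b ≡ -3·x - 45 (mod f(x))

First multiply in Q[x] without reducing: a · b = 9·x^2 - 3·x. Now divide by f(x) = x^2 + 5, eliminating the leading term at each step:
  leading term 9·x^2: subtract (9)·f(x) = 9·x^2 + 45, leaving -3·x - 45
The degree is now < 2, so this is the remainder. Hence a · b ≡ -3·x - 45 in Q[x]/(f).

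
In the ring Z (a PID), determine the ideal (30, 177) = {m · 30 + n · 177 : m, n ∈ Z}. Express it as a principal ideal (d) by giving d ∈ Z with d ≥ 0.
(30, 177) = (3); d = 3

In the PID Z, (a, b) is generated by gcd(a, b). Compute gcd(177, 30) with the extended Euclidean algorithm, tracking rows (r, s, t) with s·177 + t·30 = r:
  row A: (177, 1, 0)   [1·177 + 0·30 = 177]
  row B: (30, 0, 1)   [0·177 + 1·30 = 30]
  177 = 5·30 + 27   → row C = row A − 5·row B = (27, 1, −5)   [check: 1·177 − 5·30 = 27]
  30 = 1·27 + 3   → row D = row B − 1·row C = (3, −1, 6)   [check: −1·177 + 6·30 = 3]
  27 = 9·3 + 0   → remainder 0, stop. gcd = 3 (last nonzero row D).
So gcd(30, 177) = 3, with Bézout identity −1·177 + 6·30 = 3. Containment (⊇): the Bézout identity exhibits 3 as an element of (30, 177), giving (3) ⊆ (30, 177). Containment (⊆): since 3 | 30 and 3 | 177 (30 = 3·10, 177 = 3·59), every Z-linear combination of 30 and 177 is divisible by 3, so (30, 177) ⊆ (3). Therefore (30, 177) = (3), d = 3.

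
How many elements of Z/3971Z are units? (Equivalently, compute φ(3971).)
Z/3971Z has φ(3971) = 3420 units

An element a ∈ Z/3971Z is a unit iff gcd(a, 3971) = 1, so the number of units is φ(3971). φ is multiplicative, with φ(p^e) = p^e − p^(e−1). Factorise 3971 = 11 · 19^2. Then
  φ(3971) = (11 − 1) · (19^2 − 19^1) = 10 · 342 = 3420.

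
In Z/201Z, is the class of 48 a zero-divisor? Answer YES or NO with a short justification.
gcd(48, 201) = 3 > 1, so 48 is not a unit in Z/201Z. In Z/nZ every nonzero non-unit is a zero-divisor: explicitly, take b = 201/gcd = 67 ≠ 0 (mod 201); then 48·67 = 3216 = 16·201, i.e. 48·67 ≡ 0 (mod 201). So 48 is a zero-divisor.

Final answer: YES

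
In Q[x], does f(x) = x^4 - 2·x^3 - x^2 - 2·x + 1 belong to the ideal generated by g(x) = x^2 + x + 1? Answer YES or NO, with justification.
In Q[x] the ideal (g) consists of all multiples of g, so f ∈ (g) iff g | f, i.e. iff the remainder of f on division by g is 0. Divide f by g (g is monic, so eliminate the leading term of the running remainder at each step):
  leading term x^4: subtract (x^2)·g(x) = x^4 + x^3 + x^2, leaving -3·x^3 - 2·x^2 - 2·x + 1
  leading term -3·x^3: subtract (-3·x)·g(x) = -3·x^3 - 3·x^2 - 3·x, leaving x^2 + x + 1
  leading term x^2: subtract (1)·g(x) = x^2 + x + 1, leaving 0
The remainder is 0, so f(x) = g(x) · h(x) with h(x) = x^2 - 3·x + 1. Hence g | f, i.e. f ∈ (g).

Final answer: YES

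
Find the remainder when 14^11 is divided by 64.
0

Use repeated squaring. Binary(11) = 1011. Walk through the bits of the exponent 11 left-to-right: at each bit after the leading one, square the running value, then multiply by 14 if the bit is 1 (always reducing mod 64):
  bit 1 = 1 (leading): start with 14.
  bit 2 = 0: square 14^2 = 196 ≡ 4 (mod 64).
  bit 3 = 1: square 4^2 = 16; bit is 1, so multiply 16·14 = 224 ≡ 32 (mod 64).
  bit 4 = 1: square 32^2 = 1024 ≡ 0; bit is 1, so multiply 0·14 = 0 (mod 64).
Final value: 14^11 ≡ 0 (mod 64).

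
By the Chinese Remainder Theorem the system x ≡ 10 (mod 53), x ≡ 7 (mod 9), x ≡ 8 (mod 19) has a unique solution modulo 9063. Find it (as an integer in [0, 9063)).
x ≡ 2554 (mod 9063); the representative in [0, 9063) is 2554

The moduli 53, 9, 19 are pairwise coprime, so by the CRT there is a unique solution mod 53·9·19 = 9063.
Solve by successive substitution. Start with x ≡ 10 (mod 53).
  Combine with x ≡ 7 (mod 9): write x = 10 + 53·t and require 10 + 53·t ≡ 7 (mod 9), i.e. 53·t ≡ 7 − 10 ≡ 6 (mod 9). Since 53^(−1) ≡ 8 (mod 9) (53 ≡ 8 (mod 9)), t ≡ 8·6 ≡ 3 (mod 9). So x ≡ 10 + 53·3 = 169 (mod 477).
  Combine with x ≡ 8 (mod 19): write x = 169 + 477·t and require 169 + 477·t ≡ 8 (mod 19), i.e. 477·t ≡ 8 − 169 ≡ 10 (mod 19). Since 477^(−1) ≡ 10 (mod 19) (477 ≡ 2 (mod 19)), t ≡ 10·10 ≡ 5 (mod 19). So x ≡ 169 + 477·5 = 2554 (mod 9063).
Unique solution in [0, 9063): x = 2554.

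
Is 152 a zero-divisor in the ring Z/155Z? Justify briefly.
gcd(152, 155) = 1, so 152 is a unit in Z/155Z (it has a multiplicative inverse). A unit cannot be a zero-divisor: if 152·b ≡ 0 then multiplying both sides by 152^(−1) gives b ≡ 0. So 152 is not a zero-divisor.

Final answer: NO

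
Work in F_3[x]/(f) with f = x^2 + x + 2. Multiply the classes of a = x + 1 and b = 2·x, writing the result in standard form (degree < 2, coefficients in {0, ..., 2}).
a · b ≡ 2 (mod f(x))

Multiply as integer polynomials: a · b = 2·x^2 + 2·x. Reducing coefficients mod 3: a · b ≡ 2·x^2 + 2·x. Now divide by f(x) = x^2 + x + 2 in F_3[x], eliminating the leading term at each step:
  leading term 2·x^2: subtract (2)·f(x) = 2·x^2 + 2·x + 1, leaving 2 (coefficients mod 3)
The degree is now < 2, so this is the remainder. Hence a · b ≡ 2 in F_3[x]/(f).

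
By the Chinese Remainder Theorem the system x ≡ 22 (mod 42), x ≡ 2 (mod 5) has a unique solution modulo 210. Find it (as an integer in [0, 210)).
x ≡ 22 (mod 210); the representative in [0, 210) is 22

The moduli 42, 5 are pairwise coprime, so by the CRT there is a unique solution mod 42·5 = 210.
Solve by successive substitution. Start with x ≡ 22 (mod 42).
  Combine with x ≡ 2 (mod 5): write x = 22 + 42·t and require 22 + 42·t ≡ 2 (mod 5), i.e. 42·t ≡ 2 − 22 ≡ 0 (mod 5). Since 42^(−1) ≡ 3 (mod 5) (42 ≡ 2 (mod 5)), t ≡ 3·0 ≡ 0 (mod 5). So x ≡ 22 + 42·0 = 22 (mod 210).
Unique solution in [0, 210): x = 22.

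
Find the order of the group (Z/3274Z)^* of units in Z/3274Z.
(Z/3274Z)^* consists of the classes a with gcd(a, 3274) = 1, so its order is φ(3274). φ is multiplicative, with φ(p^e) = p^e − p^(e−1). Factorise 3274 = 2 · 1637. Then
  φ(3274) = (2 − 1) · (1637 − 1) = 1 · 1636 = 1636.
Thus |(Z/3274Z)^*| = 1636.

Final answer: |(Z/3274Z)^*| = 1636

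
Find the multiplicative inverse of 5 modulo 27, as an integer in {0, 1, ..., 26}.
Apply the extended Euclidean algorithm to (27, 5), tracking rows (r, s, t) with s·27 + t·5 = r. Each division r_prev = q·r_cur + r_new produces the new row as (previous row) − q·(current row):
  row A: (27, 1, 0)   [1·27 + 0·5 = 27]
  row B: (5, 0, 1)   [0·27 + 1·5 = 5]
  27 = 5·5 + 2   → row C = row A − 5·row B = (2, 1, −5)   [check: 1·27 − 5·5 = 2]
  5 = 2·2 + 1   → row D = row B − 2·row C = (1, −2, 11)   [check: −2·27 + 11·5 = 1]
  2 = 2·1 + 0   → remainder 0, stop. gcd = 1 (last nonzero row D).
The gcd is 1, so 5 is invertible mod 27. The last nonzero row gives −2·27 + 11·5 = 1, so t = 11. So 5^(−1) ≡ 11 (mod 27). Verify: 5 · 11 = 55 ≡ 1 (mod 27). ✓

Final answer: 5^(−1) ≡ 11 (mod 27)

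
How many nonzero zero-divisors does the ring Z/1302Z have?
In Z/1302Z each nonzero element is either a unit (gcd with 1302 is 1) or a zero-divisor (gcd > 1). The number of units is φ(1302): factorise 1302 = 2 · 3 · 7 · 31, so φ(1302) = (2 − 1) · (3 − 1) · (7 − 1) · (31 − 1) = 1 · 2 · 6 · 30 = 360. The nonzero elements number 1302 − 1 = 1301. Hence the nonzero zero-divisors number 1301 − 360 = 941.

Final answer: Z/1302Z has 941 nonzero zero-divisors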